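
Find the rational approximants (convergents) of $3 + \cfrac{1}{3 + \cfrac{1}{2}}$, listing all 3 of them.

3/1, 10/3, 23/7

Using the convergent recurrence p_i = a_i*p_{i-1} + p_{i-2}, q_i = a_i*q_{i-1} + q_{i-2} with p_{-2}=0, p_{-1}=1, q_{-2}=1, q_{-1}=0:
  i=0: a_0=3, p_0 = 3*1 + 0 = 3, q_0 = 3*0 + 1 = 1.
  i=1: a_1=3, p_1 = 3*3 + 1 = 10, q_1 = 3*1 + 0 = 3.
  i=2: a_2=2, p_2 = 2*10 + 3 = 23, q_2 = 2*3 + 1 = 7.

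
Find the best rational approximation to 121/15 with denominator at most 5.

Expand x = 121/15 as a continued fraction with the Euclidean algorithm:
  121 = 8*15 + 1, so a_0 = 8.
  15 = 15*1 + 0, so a_1 = 15.
so x = [8; 15].
Convergents (p_i = a_i*p_{i-1} + p_{i-2}, q_i = a_i*q_{i-1} + q_{i-2} with p_{-2}=0, p_{-1}=1, q_{-2}=1, q_{-1}=0), until the denominator exceeds 5:
  i=0: a_0=8, p_0 = 8*1 + 0 = 8, q_0 = 8*0 + 1 = 1.
  i=1: a_1=15, p_1 = 15*8 + 1 = 121, q_1 = 15*1 + 0 = 15.
q_1 = 15 > 5, so the last convergent with denominator <= 5 is p_0/q_0 = 8/1.
The closest fraction with denominator <= 5 is either p_0/q_0 or the intermediate fraction (k*p_0 + p_{-1})/(k*q_0 + q_{-1}) with the largest k >= 1 whose denominator stays <= 5; these approach x as k grows, and every other convergent or intermediate fraction in range is farther away.
Largest k: floor((5 - q_{-1})/q_0) = floor((5 - 0)/1) = 5 (using the seeds p_{-1} = 1, q_{-1} = 0).
That gives (5*8 + 1)/(5*1 + 0) = 41/5.
Compare the errors: |x - 8/1| = |121*1 - 8*15|/(15*1) = 1/15, and |x - 41/5| = |121*5 - 41*15|/(15*5) = 10/75.
Cross-multiplying, 1*75 = 75 < 150 = 10*15, so 1/15 is smaller: the convergent 8/1 is closer to x than 41/5.

8/1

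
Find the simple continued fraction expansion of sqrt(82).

[9; (18)]

Write x_i = (sqrt(82) + m_i)/d_i with (m_0, d_0) = (0, 1). a_0 = floor(sqrt(82)) = 9, since 9^2 = 81 <= 82 < 100 = 10^2.
Iterate m_{i+1} = d_i*a_i - m_i, d_{i+1} = (82 - m_{i+1}^2)/d_i, a_{i+1} = floor((a_0 + m_{i+1})/d_{i+1}):
  m_1 = 1*9 - 0 = 9, d_1 = (82 - 9^2)/1 = 1/1 = 1, a_1 = floor((9 + 9)/1) = 18.
  m_2 = 1*18 - 9 = 9, d_2 = (82 - 9^2)/1 = 1/1 = 1: (m_2, d_2) = (m_1, d_1) = (9, 1), so from here the quotient a_1 repeats; the period length is 1.
Hence the expansion of sqrt(82) is a_0 = 9 followed by the repeating block 18 (period 1).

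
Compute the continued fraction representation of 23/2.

[11; 2]

Run the Euclidean algorithm on 23 and 2; the successive quotients are the partial quotients a_0, a_1, ... (each step inverts the fractional part left over by the previous one):
  23 = 11*2 + 1, so a_0 = 11.
  2 = 2*1 + 0, so a_1 = 2.
The remainder reaches 0 after 2 divisions, so the expansion has 2 partial quotients, read off in order.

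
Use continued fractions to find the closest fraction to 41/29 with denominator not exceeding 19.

Expand x = 41/29 as a continued fraction with the Euclidean algorithm:
  41 = 1*29 + 12, so a_0 = 1.
  29 = 2*12 + 5, so a_1 = 2.
  12 = 2*5 + 2, so a_2 = 2.
  5 = 2*2 + 1, so a_3 = 2.
  2 = 2*1 + 0, so a_4 = 2.
so x = [1; 2, 2, 2, 2].
Convergents (p_i = a_i*p_{i-1} + p_{i-2}, q_i = a_i*q_{i-1} + q_{i-2} with p_{-2}=0, p_{-1}=1, q_{-2}=1, q_{-1}=0), until the denominator exceeds 19:
  i=0: a_0=1, p_0 = 1*1 + 0 = 1, q_0 = 1*0 + 1 = 1.
  i=1: a_1=2, p_1 = 2*1 + 1 = 3, q_1 = 2*1 + 0 = 2.
  i=2: a_2=2, p_2 = 2*3 + 1 = 7, q_2 = 2*2 + 1 = 5.
  i=3: a_3=2, p_3 = 2*7 + 3 = 17, q_3 = 2*5 + 2 = 12.
  i=4: a_4=2, p_4 = 2*17 + 7 = 41, q_4 = 2*12 + 5 = 29.
q_4 = 29 > 19, so the last convergent with denominator <= 19 is p_3/q_3 = 17/12.
The closest fraction with denominator <= 19 is either p_3/q_3 or the intermediate fraction (k*p_3 + p_2)/(k*q_3 + q_2) with the largest k >= 1 whose denominator stays <= 19; these approach x as k grows, and every other convergent or intermediate fraction in range is farther away.
Largest k: floor((19 - q_2)/q_3) = floor((19 - 5)/12) = 1.
That gives (1*17 + 7)/(1*12 + 5) = 24/17.
Compare the errors: |x - 17/12| = |41*12 - 17*29|/(29*12) = 1/348, and |x - 24/17| = |41*17 - 24*29|/(29*17) = 1/493.
Cross-multiplying, 1*348 = 348 < 493 = 1*493, so 1/493 is smaller: the intermediate fraction 24/17 is closer to x than 17/12.

24/17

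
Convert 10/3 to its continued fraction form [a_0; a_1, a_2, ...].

Run the Euclidean algorithm on 10 and 3; the successive quotients are the partial quotients a_0, a_1, ... (each step inverts the fractional part left over by the previous one):
  10 = 3*3 + 1, so a_0 = 3.
  3 = 3*1 + 0, so a_1 = 3.
The remainder reaches 0 after 2 divisions, so the expansion has 2 partial quotients, read off in order.

[3; 3]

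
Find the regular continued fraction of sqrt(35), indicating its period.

Write x_i = (sqrt(35) + m_i)/d_i with (m_0, d_0) = (0, 1). a_0 = floor(sqrt(35)) = 5, since 5^2 = 25 <= 35 < 36 = 6^2.
Iterate m_{i+1} = d_i*a_i - m_i, d_{i+1} = (35 - m_{i+1}^2)/d_i, a_{i+1} = floor((a_0 + m_{i+1})/d_{i+1}):
  m_1 = 1*5 - 0 = 5, d_1 = (35 - 5^2)/1 = 10/1 = 10, a_1 = floor((5 + 5)/10) = 1.
  m_2 = 10*1 - 5 = 5, d_2 = (35 - 5^2)/10 = 10/10 = 1, a_2 = floor((5 + 5)/1) = 10.
  m_3 = 1*10 - 5 = 5, d_3 = (35 - 5^2)/1 = 10/1 = 10: (m_3, d_3) = (m_1, d_1) = (5, 10), so from here the quotients repeat a_1, a_2; the period length is 2.
Hence the expansion of sqrt(35) is a_0 = 5 followed by the repeating block 1, 10 (period 2).

[5; (1, 10)]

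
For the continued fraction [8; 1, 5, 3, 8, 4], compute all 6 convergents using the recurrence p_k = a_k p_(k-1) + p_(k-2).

8/1, 9/1, 53/6, 168/19, 1397/158, 5756/651

Using the convergent recurrence p_i = a_i*p_{i-1} + p_{i-2}, q_i = a_i*q_{i-1} + q_{i-2} with p_{-2}=0, p_{-1}=1, q_{-2}=1, q_{-1}=0:
  i=0: a_0=8, p_0 = 8*1 + 0 = 8, q_0 = 8*0 + 1 = 1.
  i=1: a_1=1, p_1 = 1*8 + 1 = 9, q_1 = 1*1 + 0 = 1.
  i=2: a_2=5, p_2 = 5*9 + 8 = 53, q_2 = 5*1 + 1 = 6.
  i=3: a_3=3, p_3 = 3*53 + 9 = 168, q_3 = 3*6 + 1 = 19.
  i=4: a_4=8, p_4 = 8*168 + 53 = 1397, q_4 = 8*19 + 6 = 158.
  i=5: a_5=4, p_5 = 4*1397 + 168 = 5756, q_5 = 4*158 + 19 = 651.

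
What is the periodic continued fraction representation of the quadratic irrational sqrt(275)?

[16; (1, 1, 2, 1, 1, 32)]

Write x_i = (sqrt(275) + m_i)/d_i with (m_0, d_0) = (0, 1). a_0 = floor(sqrt(275)) = 16, since 16^2 = 256 <= 275 < 289 = 17^2.
Iterate m_{i+1} = d_i*a_i - m_i, d_{i+1} = (275 - m_{i+1}^2)/d_i, a_{i+1} = floor((a_0 + m_{i+1})/d_{i+1}):
  m_1 = 1*16 - 0 = 16, d_1 = (275 - 16^2)/1 = 19/1 = 19, a_1 = floor((16 + 16)/19) = 1.
  m_2 = 19*1 - 16 = 3, d_2 = (275 - 3^2)/19 = 266/19 = 14, a_2 = floor((16 + 3)/14) = 1.
  m_3 = 14*1 - 3 = 11, d_3 = (275 - 11^2)/14 = 154/14 = 11, a_3 = floor((16 + 11)/11) = 2.
  m_4 = 11*2 - 11 = 11, d_4 = (275 - 11^2)/11 = 154/11 = 14, a_4 = floor((16 + 11)/14) = 1.
  m_5 = 14*1 - 11 = 3, d_5 = (275 - 3^2)/14 = 266/14 = 19, a_5 = floor((16 + 3)/19) = 1.
  m_6 = 19*1 - 3 = 16, d_6 = (275 - 16^2)/19 = 19/19 = 1, a_6 = floor((16 + 16)/1) = 32.
  m_7 = 1*32 - 16 = 16, d_7 = (275 - 16^2)/1 = 19/1 = 19: (m_7, d_7) = (m_1, d_1) = (16, 19), so from here the quotients repeat a_1, ..., a_6; the period length is 6.
Hence the expansion of sqrt(275) is a_0 = 16 followed by the repeating block 1, 1, 2, 1, 1, 32 (period 6).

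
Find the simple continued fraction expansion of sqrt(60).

Write x_i = (sqrt(60) + m_i)/d_i with (m_0, d_0) = (0, 1). a_0 = floor(sqrt(60)) = 7, since 7^2 = 49 <= 60 < 64 = 8^2.
Iterate m_{i+1} = d_i*a_i - m_i, d_{i+1} = (60 - m_{i+1}^2)/d_i, a_{i+1} = floor((a_0 + m_{i+1})/d_{i+1}):
  m_1 = 1*7 - 0 = 7, d_1 = (60 - 7^2)/1 = 11/1 = 11, a_1 = floor((7 + 7)/11) = 1.
  m_2 = 11*1 - 7 = 4, d_2 = (60 - 4^2)/11 = 44/11 = 4, a_2 = floor((7 + 4)/4) = 2.
  m_3 = 4*2 - 4 = 4, d_3 = (60 - 4^2)/4 = 44/4 = 11, a_3 = floor((7 + 4)/11) = 1.
  m_4 = 11*1 - 4 = 7, d_4 = (60 - 7^2)/11 = 11/11 = 1, a_4 = floor((7 + 7)/1) = 14.
  m_5 = 1*14 - 7 = 7, d_5 = (60 - 7^2)/1 = 11/1 = 11: (m_5, d_5) = (m_1, d_1) = (7, 11), so from here the quotients repeat a_1, ..., a_4; the period length is 4.
Hence the expansion of sqrt(60) is a_0 = 7 followed by the repeating block 1, 2, 1, 14 (period 4).

[7; (1, 2, 1, 14)]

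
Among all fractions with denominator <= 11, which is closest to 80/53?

3/2

Expand x = 80/53 as a continued fraction with the Euclidean algorithm:
  80 = 1*53 + 27, so a_0 = 1.
  53 = 1*27 + 26, so a_1 = 1.
  27 = 1*26 + 1, so a_2 = 1.
  26 = 26*1 + 0, so a_3 = 26.
so x = [1; 1, 1, 26].
Convergents (p_i = a_i*p_{i-1} + p_{i-2}, q_i = a_i*q_{i-1} + q_{i-2} with p_{-2}=0, p_{-1}=1, q_{-2}=1, q_{-1}=0), until the denominator exceeds 11:
  i=0: a_0=1, p_0 = 1*1 + 0 = 1, q_0 = 1*0 + 1 = 1.
  i=1: a_1=1, p_1 = 1*1 + 1 = 2, q_1 = 1*1 + 0 = 1.
  i=2: a_2=1, p_2 = 1*2 + 1 = 3, q_2 = 1*1 + 1 = 2.
  i=3: a_3=26, p_3 = 26*3 + 2 = 80, q_3 = 26*2 + 1 = 53.
q_3 = 53 > 11, so the last convergent with denominator <= 11 is p_2/q_2 = 3/2.
The closest fraction with denominator <= 11 is either p_2/q_2 or the intermediate fraction (k*p_2 + p_1)/(k*q_2 + q_1) with the largest k >= 1 whose denominator stays <= 11; these approach x as k grows, and every other convergent or intermediate fraction in range is farther away.
Largest k: floor((11 - q_1)/q_2) = floor((11 - 1)/2) = 5.
That gives (5*3 + 2)/(5*2 + 1) = 17/11.
Compare the errors: |x - 3/2| = |80*2 - 3*53|/(53*2) = 1/106, and |x - 17/11| = |80*11 - 17*53|/(53*11) = 21/583.
Cross-multiplying, 1*583 = 583 < 2226 = 21*106, so 1/106 is smaller: the convergent 3/2 is closer to x than 17/11.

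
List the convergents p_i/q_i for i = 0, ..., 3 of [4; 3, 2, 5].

4/1, 13/3, 30/7, 163/38

Using the convergent recurrence p_i = a_i*p_{i-1} + p_{i-2}, q_i = a_i*q_{i-1} + q_{i-2} with p_{-2}=0, p_{-1}=1, q_{-2}=1, q_{-1}=0:
  i=0: a_0=4, p_0 = 4*1 + 0 = 4, q_0 = 4*0 + 1 = 1.
  i=1: a_1=3, p_1 = 3*4 + 1 = 13, q_1 = 3*1 + 0 = 3.
  i=2: a_2=2, p_2 = 2*13 + 4 = 30, q_2 = 2*3 + 1 = 7.
  i=3: a_3=5, p_3 = 5*30 + 13 = 163, q_3 = 5*7 + 3 = 38.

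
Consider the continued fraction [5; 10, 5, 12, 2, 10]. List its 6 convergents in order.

5/1, 51/10, 260/51, 3171/622, 6602/1295, 69191/13572

Using the convergent recurrence p_i = a_i*p_{i-1} + p_{i-2}, q_i = a_i*q_{i-1} + q_{i-2} with p_{-2}=0, p_{-1}=1, q_{-2}=1, q_{-1}=0:
  i=0: a_0=5, p_0 = 5*1 + 0 = 5, q_0 = 5*0 + 1 = 1.
  i=1: a_1=10, p_1 = 10*5 + 1 = 51, q_1 = 10*1 + 0 = 10.
  i=2: a_2=5, p_2 = 5*51 + 5 = 260, q_2 = 5*10 + 1 = 51.
  i=3: a_3=12, p_3 = 12*260 + 51 = 3171, q_3 = 12*51 + 10 = 622.
  i=4: a_4=2, p_4 = 2*3171 + 260 = 6602, q_4 = 2*622 + 51 = 1295.
  i=5: a_5=10, p_5 = 10*6602 + 3171 = 69191, q_5 = 10*1295 + 622 = 13572.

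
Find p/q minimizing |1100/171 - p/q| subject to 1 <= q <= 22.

Expand x = 1100/171 as a continued fraction with the Euclidean algorithm:
  1100 = 6*171 + 74, so a_0 = 6.
  171 = 2*74 + 23, so a_1 = 2.
  74 = 3*23 + 5, so a_2 = 3.
  23 = 4*5 + 3, so a_3 = 4.
  5 = 1*3 + 2, so a_4 = 1.
  3 = 1*2 + 1, so a_5 = 1.
  2 = 2*1 + 0, so a_6 = 2.
so x = [6; 2, 3, 4, 1, 1, 2].
Convergents (p_i = a_i*p_{i-1} + p_{i-2}, q_i = a_i*q_{i-1} + q_{i-2} with p_{-2}=0, p_{-1}=1, q_{-2}=1, q_{-1}=0), until the denominator exceeds 22:
  i=0: a_0=6, p_0 = 6*1 + 0 = 6, q_0 = 6*0 + 1 = 1.
  i=1: a_1=2, p_1 = 2*6 + 1 = 13, q_1 = 2*1 + 0 = 2.
  i=2: a_2=3, p_2 = 3*13 + 6 = 45, q_2 = 3*2 + 1 = 7.
  i=3: a_3=4, p_3 = 4*45 + 13 = 193, q_3 = 4*7 + 2 = 30.
q_3 = 30 > 22, so the last convergent with denominator <= 22 is p_2/q_2 = 45/7.
The closest fraction with denominator <= 22 is either p_2/q_2 or the intermediate fraction (k*p_2 + p_1)/(k*q_2 + q_1) with the largest k >= 1 whose denominator stays <= 22; these approach x as k grows, and every other convergent or intermediate fraction in range is farther away.
Largest k: floor((22 - q_1)/q_2) = floor((22 - 2)/7) = 2.
That gives (2*45 + 13)/(2*7 + 2) = 103/16.
Compare the errors: |x - 45/7| = |1100*7 - 45*171|/(171*7) = 5/1197, and |x - 103/16| = |1100*16 - 103*171|/(171*16) = 13/2736.
Cross-multiplying, 5*2736 = 13680 < 15561 = 13*1197, so 5/1197 is smaller: the convergent 45/7 is closer to x than 103/16.

45/7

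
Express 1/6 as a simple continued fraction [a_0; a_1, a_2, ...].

Run the Euclidean algorithm on 1 and 6; the successive quotients are the partial quotients a_0, a_1, ... (each step inverts the fractional part left over by the previous one):
  1 = 0*6 + 1, so a_0 = 0.
  6 = 6*1 + 0, so a_1 = 6.
The remainder reaches 0 after 2 divisions, so the expansion has 2 partial quotients, read off in order.

[0; 6]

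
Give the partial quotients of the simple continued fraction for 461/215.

[2; 6, 1, 14, 2]

Run the Euclidean algorithm on 461 and 215; the successive quotients are the partial quotients a_0, a_1, ... (each step inverts the fractional part left over by the previous one):
  461 = 2*215 + 31, so a_0 = 2.
  215 = 6*31 + 29, so a_1 = 6.
  31 = 1*29 + 2, so a_2 = 1.
  29 = 14*2 + 1, so a_3 = 14.
  2 = 2*1 + 0, so a_4 = 2.
The remainder reaches 0 after 5 divisions, so the expansion has 5 partial quotients, read off in order.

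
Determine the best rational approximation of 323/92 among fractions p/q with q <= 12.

7/2

Expand x = 323/92 as a continued fraction with the Euclidean algorithm:
  323 = 3*92 + 47, so a_0 = 3.
  92 = 1*47 + 45, so a_1 = 1.
  47 = 1*45 + 2, so a_2 = 1.
  45 = 22*2 + 1, so a_3 = 22.
  2 = 2*1 + 0, so a_4 = 2.
so x = [3; 1, 1, 22, 2].
Convergents (p_i = a_i*p_{i-1} + p_{i-2}, q_i = a_i*q_{i-1} + q_{i-2} with p_{-2}=0, p_{-1}=1, q_{-2}=1, q_{-1}=0), until the denominator exceeds 12:
  i=0: a_0=3, p_0 = 3*1 + 0 = 3, q_0 = 3*0 + 1 = 1.
  i=1: a_1=1, p_1 = 1*3 + 1 = 4, q_1 = 1*1 + 0 = 1.
  i=2: a_2=1, p_2 = 1*4 + 3 = 7, q_2 = 1*1 + 1 = 2.
  i=3: a_3=22, p_3 = 22*7 + 4 = 158, q_3 = 22*2 + 1 = 45.
q_3 = 45 > 12, so the last convergent with denominator <= 12 is p_2/q_2 = 7/2.
The closest fraction with denominator <= 12 is either p_2/q_2 or the intermediate fraction (k*p_2 + p_1)/(k*q_2 + q_1) with the largest k >= 1 whose denominator stays <= 12; these approach x as k grows, and every other convergent or intermediate fraction in range is farther away.
Largest k: floor((12 - q_1)/q_2) = floor((12 - 1)/2) = 5.
That gives (5*7 + 4)/(5*2 + 1) = 39/11.
Compare the errors: |x - 7/2| = |323*2 - 7*92|/(92*2) = 2/184, and |x - 39/11| = |323*11 - 39*92|/(92*11) = 35/1012.
Cross-multiplying, 2*1012 = 2024 < 6440 = 35*184, so 2/184 is smaller: the convergent 7/2 is closer to x than 39/11.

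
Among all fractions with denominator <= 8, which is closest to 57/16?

Expand x = 57/16 as a continued fraction with the Euclidean algorithm:
  57 = 3*16 + 9, so a_0 = 3.
  16 = 1*9 + 7, so a_1 = 1.
  9 = 1*7 + 2, so a_2 = 1.
  7 = 3*2 + 1, so a_3 = 3.
  2 = 2*1 + 0, so a_4 = 2.
so x = [3; 1, 1, 3, 2].
Convergents (p_i = a_i*p_{i-1} + p_{i-2}, q_i = a_i*q_{i-1} + q_{i-2} with p_{-2}=0, p_{-1}=1, q_{-2}=1, q_{-1}=0), until the denominator exceeds 8:
  i=0: a_0=3, p_0 = 3*1 + 0 = 3, q_0 = 3*0 + 1 = 1.
  i=1: a_1=1, p_1 = 1*3 + 1 = 4, q_1 = 1*1 + 0 = 1.
  i=2: a_2=1, p_2 = 1*4 + 3 = 7, q_2 = 1*1 + 1 = 2.
  i=3: a_3=3, p_3 = 3*7 + 4 = 25, q_3 = 3*2 + 1 = 7.
  i=4: a_4=2, p_4 = 2*25 + 7 = 57, q_4 = 2*7 + 2 = 16.
q_4 = 16 > 8, so the last convergent with denominator <= 8 is p_3/q_3 = 25/7.
The closest fraction with denominator <= 8 is either p_3/q_3 or the intermediate fraction (k*p_3 + p_2)/(k*q_3 + q_2) with the largest k >= 1 whose denominator stays <= 8; these approach x as k grows, and every other convergent or intermediate fraction in range is farther away.
Largest k: floor((8 - q_2)/q_3) = floor((8 - 2)/7) = 0.
Since k = 0, no intermediate fraction beyond p_3/q_3 has denominator <= 8, so the convergent 25/7 is the closest (its error is |57*7 - 25*16|/(16*7) = 1/112).

25/7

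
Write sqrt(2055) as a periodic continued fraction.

Write x_i = (sqrt(2055) + m_i)/d_i with (m_0, d_0) = (0, 1). a_0 = floor(sqrt(2055)) = 45, since 45^2 = 2025 <= 2055 < 2116 = 46^2.
Iterate m_{i+1} = d_i*a_i - m_i, d_{i+1} = (2055 - m_{i+1}^2)/d_i, a_{i+1} = floor((a_0 + m_{i+1})/d_{i+1}):
  m_1 = 1*45 - 0 = 45, d_1 = (2055 - 45^2)/1 = 30/1 = 30, a_1 = floor((45 + 45)/30) = 3.
  m_2 = 30*3 - 45 = 45, d_2 = (2055 - 45^2)/30 = 30/30 = 1, a_2 = floor((45 + 45)/1) = 90.
  m_3 = 1*90 - 45 = 45, d_3 = (2055 - 45^2)/1 = 30/1 = 30: (m_3, d_3) = (m_1, d_1) = (45, 30), so from here the quotients repeat a_1, a_2; the period length is 2.
Hence the expansion of sqrt(2055) is a_0 = 45 followed by the repeating block 3, 90 (period 2).

[45; (3, 90)]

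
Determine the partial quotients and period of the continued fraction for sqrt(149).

[12; (4, 1, 5, 3, 3, 5, 1, 4, 24)]

Write x_i = (sqrt(149) + m_i)/d_i with (m_0, d_0) = (0, 1). a_0 = floor(sqrt(149)) = 12, since 12^2 = 144 <= 149 < 169 = 13^2.
Iterate m_{i+1} = d_i*a_i - m_i, d_{i+1} = (149 - m_{i+1}^2)/d_i, a_{i+1} = floor((a_0 + m_{i+1})/d_{i+1}):
  m_1 = 1*12 - 0 = 12, d_1 = (149 - 12^2)/1 = 5/1 = 5, a_1 = floor((12 + 12)/5) = 4.
  m_2 = 5*4 - 12 = 8, d_2 = (149 - 8^2)/5 = 85/5 = 17, a_2 = floor((12 + 8)/17) = 1.
  m_3 = 17*1 - 8 = 9, d_3 = (149 - 9^2)/17 = 68/17 = 4, a_3 = floor((12 + 9)/4) = 5.
  m_4 = 4*5 - 9 = 11, d_4 = (149 - 11^2)/4 = 28/4 = 7, a_4 = floor((12 + 11)/7) = 3.
  m_5 = 7*3 - 11 = 10, d_5 = (149 - 10^2)/7 = 49/7 = 7, a_5 = floor((12 + 10)/7) = 3.
  m_6 = 7*3 - 10 = 11, d_6 = (149 - 11^2)/7 = 28/7 = 4, a_6 = floor((12 + 11)/4) = 5.
  m_7 = 4*5 - 11 = 9, d_7 = (149 - 9^2)/4 = 68/4 = 17, a_7 = floor((12 + 9)/17) = 1.
  m_8 = 17*1 - 9 = 8, d_8 = (149 - 8^2)/17 = 85/17 = 5, a_8 = floor((12 + 8)/5) = 4.
  m_9 = 5*4 - 8 = 12, d_9 = (149 - 12^2)/5 = 5/5 = 1, a_9 = floor((12 + 12)/1) = 24.
  m_10 = 1*24 - 12 = 12, d_10 = (149 - 12^2)/1 = 5/1 = 5: (m_10, d_10) = (m_1, d_1) = (12, 5), so from here the quotients repeat a_1, ..., a_9; the period length is 9.
Hence the expansion of sqrt(149) is a_0 = 12 followed by the repeating block 4, 1, 5, 3, 3, 5, 1, 4, 24 (period 9).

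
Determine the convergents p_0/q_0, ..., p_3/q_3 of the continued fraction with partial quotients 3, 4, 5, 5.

3/1, 13/4, 68/21, 353/109

Using the convergent recurrence p_i = a_i*p_{i-1} + p_{i-2}, q_i = a_i*q_{i-1} + q_{i-2} with p_{-2}=0, p_{-1}=1, q_{-2}=1, q_{-1}=0:
  i=0: a_0=3, p_0 = 3*1 + 0 = 3, q_0 = 3*0 + 1 = 1.
  i=1: a_1=4, p_1 = 4*3 + 1 = 13, q_1 = 4*1 + 0 = 4.
  i=2: a_2=5, p_2 = 5*13 + 3 = 68, q_2 = 5*4 + 1 = 21.
  i=3: a_3=5, p_3 = 5*68 + 13 = 353, q_3 = 5*21 + 4 = 109.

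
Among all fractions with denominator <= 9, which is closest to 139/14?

89/9

Expand x = 139/14 as a continued fraction with the Euclidean algorithm:
  139 = 9*14 + 13, so a_0 = 9.
  14 = 1*13 + 1, so a_1 = 1.
  13 = 13*1 + 0, so a_2 = 13.
so x = [9; 1, 13].
Convergents (p_i = a_i*p_{i-1} + p_{i-2}, q_i = a_i*q_{i-1} + q_{i-2} with p_{-2}=0, p_{-1}=1, q_{-2}=1, q_{-1}=0), until the denominator exceeds 9:
  i=0: a_0=9, p_0 = 9*1 + 0 = 9, q_0 = 9*0 + 1 = 1.
  i=1: a_1=1, p_1 = 1*9 + 1 = 10, q_1 = 1*1 + 0 = 1.
  i=2: a_2=13, p_2 = 13*10 + 9 = 139, q_2 = 13*1 + 1 = 14.
q_2 = 14 > 9, so the last convergent with denominator <= 9 is p_1/q_1 = 10/1.
The closest fraction with denominator <= 9 is either p_1/q_1 or the intermediate fraction (k*p_1 + p_0)/(k*q_1 + q_0) with the largest k >= 1 whose denominator stays <= 9; these approach x as k grows, and every other convergent or intermediate fraction in range is farther away.
Largest k: floor((9 - q_0)/q_1) = floor((9 - 1)/1) = 8.
That gives (8*10 + 9)/(8*1 + 1) = 89/9.
Compare the errors: |x - 10/1| = |139*1 - 10*14|/(14*1) = 1/14, and |x - 89/9| = |139*9 - 89*14|/(14*9) = 5/126.
Cross-multiplying, 5*14 = 70 < 126 = 1*126, so 5/126 is smaller: the intermediate fraction 89/9 is closer to x than 10/1.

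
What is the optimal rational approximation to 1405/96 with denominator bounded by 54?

761/52

Expand x = 1405/96 as a continued fraction with the Euclidean algorithm:
  1405 = 14*96 + 61, so a_0 = 14.
  96 = 1*61 + 35, so a_1 = 1.
  61 = 1*35 + 26, so a_2 = 1.
  35 = 1*26 + 9, so a_3 = 1.
  26 = 2*9 + 8, so a_4 = 2.
  9 = 1*8 + 1, so a_5 = 1.
  8 = 8*1 + 0, so a_6 = 8.
so x = [14; 1, 1, 1, 2, 1, 8].
Convergents (p_i = a_i*p_{i-1} + p_{i-2}, q_i = a_i*q_{i-1} + q_{i-2} with p_{-2}=0, p_{-1}=1, q_{-2}=1, q_{-1}=0), until the denominator exceeds 54:
  i=0: a_0=14, p_0 = 14*1 + 0 = 14, q_0 = 14*0 + 1 = 1.
  i=1: a_1=1, p_1 = 1*14 + 1 = 15, q_1 = 1*1 + 0 = 1.
  i=2: a_2=1, p_2 = 1*15 + 14 = 29, q_2 = 1*1 + 1 = 2.
  i=3: a_3=1, p_3 = 1*29 + 15 = 44, q_3 = 1*2 + 1 = 3.
  i=4: a_4=2, p_4 = 2*44 + 29 = 117, q_4 = 2*3 + 2 = 8.
  i=5: a_5=1, p_5 = 1*117 + 44 = 161, q_5 = 1*8 + 3 = 11.
  i=6: a_6=8, p_6 = 8*161 + 117 = 1405, q_6 = 8*11 + 8 = 96.
q_6 = 96 > 54, so the last convergent with denominator <= 54 is p_5/q_5 = 161/11.
The closest fraction with denominator <= 54 is either p_5/q_5 or the intermediate fraction (k*p_5 + p_4)/(k*q_5 + q_4) with the largest k >= 1 whose denominator stays <= 54; these approach x as k grows, and every other convergent or intermediate fraction in range is farther away.
Largest k: floor((54 - q_4)/q_5) = floor((54 - 8)/11) = 4.
That gives (4*161 + 117)/(4*11 + 8) = 761/52.
Compare the errors: |x - 161/11| = |1405*11 - 161*96|/(96*11) = 1/1056, and |x - 761/52| = |1405*52 - 761*96|/(96*52) = 4/4992.
Cross-multiplying, 4*1056 = 4224 < 4992 = 1*4992, so 4/4992 is smaller: the intermediate fraction 761/52 is closer to x than 161/11.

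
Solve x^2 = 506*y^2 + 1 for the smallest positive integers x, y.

First expand sqrt(506) as a continued fraction. With x_i = (sqrt(506) + m_i)/d_i and (m_0, d_0) = (0, 1): a_0 = floor(sqrt(506)) = 22, since 22^2 = 484 <= 506 < 529 = 23^2.
Iterate m_{i+1} = d_i*a_i - m_i, d_{i+1} = (506 - m_{i+1}^2)/d_i, a_{i+1} = floor((a_0 + m_{i+1})/d_{i+1}):
  m_1 = 1*22 - 0 = 22, d_1 = (506 - 22^2)/1 = 22/1 = 22, a_1 = floor((22 + 22)/22) = 2.
  m_2 = 22*2 - 22 = 22, d_2 = (506 - 22^2)/22 = 22/22 = 1, a_2 = floor((22 + 22)/1) = 44.
  m_3 = 1*44 - 22 = 22, d_3 = (506 - 22^2)/1 = 22/1 = 22: (m_3, d_3) = (m_1, d_1) = (22, 22), so from here the quotients repeat a_1, a_2; the period length is 2.
So sqrt(506) = [22; (2, 44)] with period length k = 2.
k is even, so the fundamental solution of x^2 - 506y^2 = 1 is (p_{k-1}, q_{k-1}) = (p_1, q_1); compute convergents through index 1.
Convergents (p_i = a_i*p_{i-1} + p_{i-2}, q_i = a_i*q_{i-1} + q_{i-2} with p_{-2}=0, p_{-1}=1, q_{-2}=1, q_{-1}=0):
  i=0: a_0=22, p_0 = 22*1 + 0 = 22, q_0 = 22*0 + 1 = 1.
  i=1: a_1=2, p_1 = 2*22 + 1 = 45, q_1 = 2*1 + 0 = 2.
Check: 45^2 - 506*2^2 = 2025 - 2024 = 1, so (x, y) = (45, 2) solves the equation, and by the theorem it is the least positive solution.

(x, y) = (45, 2)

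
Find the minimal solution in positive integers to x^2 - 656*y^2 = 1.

(x, y) = (2049, 80)

First expand sqrt(656) as a continued fraction. With x_i = (sqrt(656) + m_i)/d_i and (m_0, d_0) = (0, 1): a_0 = floor(sqrt(656)) = 25, since 25^2 = 625 <= 656 < 676 = 26^2.
Iterate m_{i+1} = d_i*a_i - m_i, d_{i+1} = (656 - m_{i+1}^2)/d_i, a_{i+1} = floor((a_0 + m_{i+1})/d_{i+1}):
  m_1 = 1*25 - 0 = 25, d_1 = (656 - 25^2)/1 = 31/1 = 31, a_1 = floor((25 + 25)/31) = 1.
  m_2 = 31*1 - 25 = 6, d_2 = (656 - 6^2)/31 = 620/31 = 20, a_2 = floor((25 + 6)/20) = 1.
  m_3 = 20*1 - 6 = 14, d_3 = (656 - 14^2)/20 = 460/20 = 23, a_3 = floor((25 + 14)/23) = 1.
  m_4 = 23*1 - 14 = 9, d_4 = (656 - 9^2)/23 = 575/23 = 25, a_4 = floor((25 + 9)/25) = 1.
  m_5 = 25*1 - 9 = 16, d_5 = (656 - 16^2)/25 = 400/25 = 16, a_5 = floor((25 + 16)/16) = 2.
  m_6 = 16*2 - 16 = 16, d_6 = (656 - 16^2)/16 = 400/16 = 25, a_6 = floor((25 + 16)/25) = 1.
  m_7 = 25*1 - 16 = 9, d_7 = (656 - 9^2)/25 = 575/25 = 23, a_7 = floor((25 + 9)/23) = 1.
  m_8 = 23*1 - 9 = 14, d_8 = (656 - 14^2)/23 = 460/23 = 20, a_8 = floor((25 + 14)/20) = 1.
  m_9 = 20*1 - 14 = 6, d_9 = (656 - 6^2)/20 = 620/20 = 31, a_9 = floor((25 + 6)/31) = 1.
  m_10 = 31*1 - 6 = 25, d_10 = (656 - 25^2)/31 = 31/31 = 1, a_10 = floor((25 + 25)/1) = 50.
  m_11 = 1*50 - 25 = 25, d_11 = (656 - 25^2)/1 = 31/1 = 31: (m_11, d_11) = (m_1, d_1) = (25, 31), so from here the quotients repeat a_1, ..., a_10; the period length is 10.
So sqrt(656) = [25; (1, 1, 1, 1, 2, 1, 1, 1, 1, 50)] with period length k = 10.
k is even, so the fundamental solution of x^2 - 656y^2 = 1 is (p_{k-1}, q_{k-1}) = (p_9, q_9); compute convergents through index 9.
Convergents (p_i = a_i*p_{i-1} + p_{i-2}, q_i = a_i*q_{i-1} + q_{i-2} with p_{-2}=0, p_{-1}=1, q_{-2}=1, q_{-1}=0):
  i=0: a_0=25, p_0 = 25*1 + 0 = 25, q_0 = 25*0 + 1 = 1.
  i=1: a_1=1, p_1 = 1*25 + 1 = 26, q_1 = 1*1 + 0 = 1.
  i=2: a_2=1, p_2 = 1*26 + 25 = 51, q_2 = 1*1 + 1 = 2.
  i=3: a_3=1, p_3 = 1*51 + 26 = 77, q_3 = 1*2 + 1 = 3.
  i=4: a_4=1, p_4 = 1*77 + 51 = 128, q_4 = 1*3 + 2 = 5.
  i=5: a_5=2, p_5 = 2*128 + 77 = 333, q_5 = 2*5 + 3 = 13.
  i=6: a_6=1, p_6 = 1*333 + 128 = 461, q_6 = 1*13 + 5 = 18.
  i=7: a_7=1, p_7 = 1*461 + 333 = 794, q_7 = 1*18 + 13 = 31.
  i=8: a_8=1, p_8 = 1*794 + 461 = 1255, q_8 = 1*31 + 18 = 49.
  i=9: a_9=1, p_9 = 1*1255 + 794 = 2049, q_9 = 1*49 + 31 = 80.
Check: 2049^2 - 656*80^2 = 4198401 - 4198400 = 1, so (x, y) = (2049, 80) solves the equation, and by the theorem it is the least positive solution.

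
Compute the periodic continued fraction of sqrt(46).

Write x_i = (sqrt(46) + m_i)/d_i with (m_0, d_0) = (0, 1). a_0 = floor(sqrt(46)) = 6, since 6^2 = 36 <= 46 < 49 = 7^2.
Iterate m_{i+1} = d_i*a_i - m_i, d_{i+1} = (46 - m_{i+1}^2)/d_i, a_{i+1} = floor((a_0 + m_{i+1})/d_{i+1}):
  m_1 = 1*6 - 0 = 6, d_1 = (46 - 6^2)/1 = 10/1 = 10, a_1 = floor((6 + 6)/10) = 1.
  m_2 = 10*1 - 6 = 4, d_2 = (46 - 4^2)/10 = 30/10 = 3, a_2 = floor((6 + 4)/3) = 3.
  m_3 = 3*3 - 4 = 5, d_3 = (46 - 5^2)/3 = 21/3 = 7, a_3 = floor((6 + 5)/7) = 1.
  m_4 = 7*1 - 5 = 2, d_4 = (46 - 2^2)/7 = 42/7 = 6, a_4 = floor((6 + 2)/6) = 1.
  m_5 = 6*1 - 2 = 4, d_5 = (46 - 4^2)/6 = 30/6 = 5, a_5 = floor((6 + 4)/5) = 2.
  m_6 = 5*2 - 4 = 6, d_6 = (46 - 6^2)/5 = 10/5 = 2, a_6 = floor((6 + 6)/2) = 6.
  m_7 = 2*6 - 6 = 6, d_7 = (46 - 6^2)/2 = 10/2 = 5, a_7 = floor((6 + 6)/5) = 2.
  m_8 = 5*2 - 6 = 4, d_8 = (46 - 4^2)/5 = 30/5 = 6, a_8 = floor((6 + 4)/6) = 1.
  m_9 = 6*1 - 4 = 2, d_9 = (46 - 2^2)/6 = 42/6 = 7, a_9 = floor((6 + 2)/7) = 1.
  m_10 = 7*1 - 2 = 5, d_10 = (46 - 5^2)/7 = 21/7 = 3, a_10 = floor((6 + 5)/3) = 3.
  m_11 = 3*3 - 5 = 4, d_11 = (46 - 4^2)/3 = 30/3 = 10, a_11 = floor((6 + 4)/10) = 1.
  m_12 = 10*1 - 4 = 6, d_12 = (46 - 6^2)/10 = 10/10 = 1, a_12 = floor((6 + 6)/1) = 12.
  m_13 = 1*12 - 6 = 6, d_13 = (46 - 6^2)/1 = 10/1 = 10: (m_13, d_13) = (m_1, d_1) = (6, 10), so from here the quotients repeat a_1, ..., a_12; the period length is 12.
Hence the expansion of sqrt(46) is a_0 = 6 followed by the repeating block 1, 3, 1, 1, 2, 6, 2, 1, 1, 3, 1, 12 (period 12).

[6; (1, 3, 1, 1, 2, 6, 2, 1, 1, 3, 1, 12)]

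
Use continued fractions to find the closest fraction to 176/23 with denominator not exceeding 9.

23/3

Expand x = 176/23 as a continued fraction with the Euclidean algorithm:
  176 = 7*23 + 15, so a_0 = 7.
  23 = 1*15 + 8, so a_1 = 1.
  15 = 1*8 + 7, so a_2 = 1.
  8 = 1*7 + 1, so a_3 = 1.
  7 = 7*1 + 0, so a_4 = 7.
so x = [7; 1, 1, 1, 7].
Convergents (p_i = a_i*p_{i-1} + p_{i-2}, q_i = a_i*q_{i-1} + q_{i-2} with p_{-2}=0, p_{-1}=1, q_{-2}=1, q_{-1}=0), until the denominator exceeds 9:
  i=0: a_0=7, p_0 = 7*1 + 0 = 7, q_0 = 7*0 + 1 = 1.
  i=1: a_1=1, p_1 = 1*7 + 1 = 8, q_1 = 1*1 + 0 = 1.
  i=2: a_2=1, p_2 = 1*8 + 7 = 15, q_2 = 1*1 + 1 = 2.
  i=3: a_3=1, p_3 = 1*15 + 8 = 23, q_3 = 1*2 + 1 = 3.
  i=4: a_4=7, p_4 = 7*23 + 15 = 176, q_4 = 7*3 + 2 = 23.
q_4 = 23 > 9, so the last convergent with denominator <= 9 is p_3/q_3 = 23/3.
The closest fraction with denominator <= 9 is either p_3/q_3 or the intermediate fraction (k*p_3 + p_2)/(k*q_3 + q_2) with the largest k >= 1 whose denominator stays <= 9; these approach x as k grows, and every other convergent or intermediate fraction in range is farther away.
Largest k: floor((9 - q_2)/q_3) = floor((9 - 2)/3) = 2.
That gives (2*23 + 15)/(2*3 + 2) = 61/8.
Compare the errors: |x - 23/3| = |176*3 - 23*23|/(23*3) = 1/69, and |x - 61/8| = |176*8 - 61*23|/(23*8) = 5/184.
Cross-multiplying, 1*184 = 184 < 345 = 5*69, so 1/69 is smaller: the convergent 23/3 is closer to x than 61/8.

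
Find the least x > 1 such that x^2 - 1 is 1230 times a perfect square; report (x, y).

(x, y) = (491, 14)

First expand sqrt(1230) as a continued fraction. With x_i = (sqrt(1230) + m_i)/d_i and (m_0, d_0) = (0, 1): a_0 = floor(sqrt(1230)) = 35, since 35^2 = 1225 <= 1230 < 1296 = 36^2.
Iterate m_{i+1} = d_i*a_i - m_i, d_{i+1} = (1230 - m_{i+1}^2)/d_i, a_{i+1} = floor((a_0 + m_{i+1})/d_{i+1}):
  m_1 = 1*35 - 0 = 35, d_1 = (1230 - 35^2)/1 = 5/1 = 5, a_1 = floor((35 + 35)/5) = 14.
  m_2 = 5*14 - 35 = 35, d_2 = (1230 - 35^2)/5 = 5/5 = 1, a_2 = floor((35 + 35)/1) = 70.
  m_3 = 1*70 - 35 = 35, d_3 = (1230 - 35^2)/1 = 5/1 = 5: (m_3, d_3) = (m_1, d_1) = (35, 5), so from here the quotients repeat a_1, a_2; the period length is 2.
So sqrt(1230) = [35; (14, 70)] with period length k = 2.
k is even, so the fundamental solution of x^2 - 1230y^2 = 1 is (p_{k-1}, q_{k-1}) = (p_1, q_1); compute convergents through index 1.
Convergents (p_i = a_i*p_{i-1} + p_{i-2}, q_i = a_i*q_{i-1} + q_{i-2} with p_{-2}=0, p_{-1}=1, q_{-2}=1, q_{-1}=0):
  i=0: a_0=35, p_0 = 35*1 + 0 = 35, q_0 = 35*0 + 1 = 1.
  i=1: a_1=14, p_1 = 14*35 + 1 = 491, q_1 = 14*1 + 0 = 14.
Check: 491^2 - 1230*14^2 = 241081 - 241080 = 1, so (x, y) = (491, 14) solves the equation, and by the theorem it is the least positive solution.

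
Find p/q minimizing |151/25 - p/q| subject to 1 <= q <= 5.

Expand x = 151/25 as a continued fraction with the Euclidean algorithm:
  151 = 6*25 + 1, so a_0 = 6.
  25 = 25*1 + 0, so a_1 = 25.
so x = [6; 25].
Convergents (p_i = a_i*p_{i-1} + p_{i-2}, q_i = a_i*q_{i-1} + q_{i-2} with p_{-2}=0, p_{-1}=1, q_{-2}=1, q_{-1}=0), until the denominator exceeds 5:
  i=0: a_0=6, p_0 = 6*1 + 0 = 6, q_0 = 6*0 + 1 = 1.
  i=1: a_1=25, p_1 = 25*6 + 1 = 151, q_1 = 25*1 + 0 = 25.
q_1 = 25 > 5, so the last convergent with denominator <= 5 is p_0/q_0 = 6/1.
The closest fraction with denominator <= 5 is either p_0/q_0 or the intermediate fraction (k*p_0 + p_{-1})/(k*q_0 + q_{-1}) with the largest k >= 1 whose denominator stays <= 5; these approach x as k grows, and every other convergent or intermediate fraction in range is farther away.
Largest k: floor((5 - q_{-1})/q_0) = floor((5 - 0)/1) = 5 (using the seeds p_{-1} = 1, q_{-1} = 0).
That gives (5*6 + 1)/(5*1 + 0) = 31/5.
Compare the errors: |x - 6/1| = |151*1 - 6*25|/(25*1) = 1/25, and |x - 31/5| = |151*5 - 31*25|/(25*5) = 20/125.
Cross-multiplying, 1*125 = 125 < 500 = 20*25, so 1/25 is smaller: the convergent 6/1 is closer to x than 31/5.

6/1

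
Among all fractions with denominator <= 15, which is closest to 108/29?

Expand x = 108/29 as a continued fraction with the Euclidean algorithm:
  108 = 3*29 + 21, so a_0 = 3.
  29 = 1*21 + 8, so a_1 = 1.
  21 = 2*8 + 5, so a_2 = 2.
  8 = 1*5 + 3, so a_3 = 1.
  5 = 1*3 + 2, so a_4 = 1.
  3 = 1*2 + 1, so a_5 = 1.
  2 = 2*1 + 0, so a_6 = 2.
so x = [3; 1, 2, 1, 1, 1, 2].
Convergents (p_i = a_i*p_{i-1} + p_{i-2}, q_i = a_i*q_{i-1} + q_{i-2} with p_{-2}=0, p_{-1}=1, q_{-2}=1, q_{-1}=0), until the denominator exceeds 15:
  i=0: a_0=3, p_0 = 3*1 + 0 = 3, q_0 = 3*0 + 1 = 1.
  i=1: a_1=1, p_1 = 1*3 + 1 = 4, q_1 = 1*1 + 0 = 1.
  i=2: a_2=2, p_2 = 2*4 + 3 = 11, q_2 = 2*1 + 1 = 3.
  i=3: a_3=1, p_3 = 1*11 + 4 = 15, q_3 = 1*3 + 1 = 4.
  i=4: a_4=1, p_4 = 1*15 + 11 = 26, q_4 = 1*4 + 3 = 7.
  i=5: a_5=1, p_5 = 1*26 + 15 = 41, q_5 = 1*7 + 4 = 11.
  i=6: a_6=2, p_6 = 2*41 + 26 = 108, q_6 = 2*11 + 7 = 29.
q_6 = 29 > 15, so the last convergent with denominator <= 15 is p_5/q_5 = 41/11.
The closest fraction with denominator <= 15 is either p_5/q_5 or the intermediate fraction (k*p_5 + p_4)/(k*q_5 + q_4) with the largest k >= 1 whose denominator stays <= 15; these approach x as k grows, and every other convergent or intermediate fraction in range is farther away.
Largest k: floor((15 - q_4)/q_5) = floor((15 - 7)/11) = 0.
Since k = 0, no intermediate fraction beyond p_5/q_5 has denominator <= 15, so the convergent 41/11 is the closest (its error is |108*11 - 41*29|/(29*11) = 1/319).

41/11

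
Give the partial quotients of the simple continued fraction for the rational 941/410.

Run the Euclidean algorithm on 941 and 410; the successive quotients are the partial quotients a_0, a_1, ... (each step inverts the fractional part left over by the previous one):
  941 = 2*410 + 121, so a_0 = 2.
  410 = 3*121 + 47, so a_1 = 3.
  121 = 2*47 + 27, so a_2 = 2.
  47 = 1*27 + 20, so a_3 = 1.
  27 = 1*20 + 7, so a_4 = 1.
  20 = 2*7 + 6, so a_5 = 2.
  7 = 1*6 + 1, so a_6 = 1.
  6 = 6*1 + 0, so a_7 = 6.
The remainder reaches 0 after 8 divisions, so the expansion has 8 partial quotients, read off in order.

[2; 3, 2, 1, 1, 2, 1, 6]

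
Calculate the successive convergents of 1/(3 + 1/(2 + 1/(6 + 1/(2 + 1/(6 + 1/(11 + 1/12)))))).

0/1, 1/3, 2/7, 13/45, 28/97, 181/627, 2019/6994, 24409/84555

Using the convergent recurrence p_i = a_i*p_{i-1} + p_{i-2}, q_i = a_i*q_{i-1} + q_{i-2} with p_{-2}=0, p_{-1}=1, q_{-2}=1, q_{-1}=0:
  i=0: a_0=0, p_0 = 0*1 + 0 = 0, q_0 = 0*0 + 1 = 1.
  i=1: a_1=3, p_1 = 3*0 + 1 = 1, q_1 = 3*1 + 0 = 3.
  i=2: a_2=2, p_2 = 2*1 + 0 = 2, q_2 = 2*3 + 1 = 7.
  i=3: a_3=6, p_3 = 6*2 + 1 = 13, q_3 = 6*7 + 3 = 45.
  i=4: a_4=2, p_4 = 2*13 + 2 = 28, q_4 = 2*45 + 7 = 97.
  i=5: a_5=6, p_5 = 6*28 + 13 = 181, q_5 = 6*97 + 45 = 627.
  i=6: a_6=11, p_6 = 11*181 + 28 = 2019, q_6 = 11*627 + 97 = 6994.
  i=7: a_7=12, p_7 = 12*2019 + 181 = 24409, q_7 = 12*6994 + 627 = 84555.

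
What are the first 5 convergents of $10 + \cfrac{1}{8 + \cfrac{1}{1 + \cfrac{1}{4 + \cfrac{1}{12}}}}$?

10/1, 81/8, 91/9, 445/44, 5431/537

Using the convergent recurrence p_i = a_i*p_{i-1} + p_{i-2}, q_i = a_i*q_{i-1} + q_{i-2} with p_{-2}=0, p_{-1}=1, q_{-2}=1, q_{-1}=0:
  i=0: a_0=10, p_0 = 10*1 + 0 = 10, q_0 = 10*0 + 1 = 1.
  i=1: a_1=8, p_1 = 8*10 + 1 = 81, q_1 = 8*1 + 0 = 8.
  i=2: a_2=1, p_2 = 1*81 + 10 = 91, q_2 = 1*8 + 1 = 9.
  i=3: a_3=4, p_3 = 4*91 + 81 = 445, q_3 = 4*9 + 8 = 44.
  i=4: a_4=12, p_4 = 12*445 + 91 = 5431, q_4 = 12*44 + 9 = 537.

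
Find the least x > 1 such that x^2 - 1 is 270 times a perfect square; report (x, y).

First expand sqrt(270) as a continued fraction. With x_i = (sqrt(270) + m_i)/d_i and (m_0, d_0) = (0, 1): a_0 = floor(sqrt(270)) = 16, since 16^2 = 256 <= 270 < 289 = 17^2.
Iterate m_{i+1} = d_i*a_i - m_i, d_{i+1} = (270 - m_{i+1}^2)/d_i, a_{i+1} = floor((a_0 + m_{i+1})/d_{i+1}):
  m_1 = 1*16 - 0 = 16, d_1 = (270 - 16^2)/1 = 14/1 = 14, a_1 = floor((16 + 16)/14) = 2.
  m_2 = 14*2 - 16 = 12, d_2 = (270 - 12^2)/14 = 126/14 = 9, a_2 = floor((16 + 12)/9) = 3.
  m_3 = 9*3 - 12 = 15, d_3 = (270 - 15^2)/9 = 45/9 = 5, a_3 = floor((16 + 15)/5) = 6.
  m_4 = 5*6 - 15 = 15, d_4 = (270 - 15^2)/5 = 45/5 = 9, a_4 = floor((16 + 15)/9) = 3.
  m_5 = 9*3 - 15 = 12, d_5 = (270 - 12^2)/9 = 126/9 = 14, a_5 = floor((16 + 12)/14) = 2.
  m_6 = 14*2 - 12 = 16, d_6 = (270 - 16^2)/14 = 14/14 = 1, a_6 = floor((16 + 16)/1) = 32.
  m_7 = 1*32 - 16 = 16, d_7 = (270 - 16^2)/1 = 14/1 = 14: (m_7, d_7) = (m_1, d_1) = (16, 14), so from here the quotients repeat a_1, ..., a_6; the period length is 6.
So sqrt(270) = [16; (2, 3, 6, 3, 2, 32)] with period length k = 6.
k is even, so the fundamental solution of x^2 - 270y^2 = 1 is (p_{k-1}, q_{k-1}) = (p_5, q_5); compute convergents through index 5.
Convergents (p_i = a_i*p_{i-1} + p_{i-2}, q_i = a_i*q_{i-1} + q_{i-2} with p_{-2}=0, p_{-1}=1, q_{-2}=1, q_{-1}=0):
  i=0: a_0=16, p_0 = 16*1 + 0 = 16, q_0 = 16*0 + 1 = 1.
  i=1: a_1=2, p_1 = 2*16 + 1 = 33, q_1 = 2*1 + 0 = 2.
  i=2: a_2=3, p_2 = 3*33 + 16 = 115, q_2 = 3*2 + 1 = 7.
  i=3: a_3=6, p_3 = 6*115 + 33 = 723, q_3 = 6*7 + 2 = 44.
  i=4: a_4=3, p_4 = 3*723 + 115 = 2284, q_4 = 3*44 + 7 = 139.
  i=5: a_5=2, p_5 = 2*2284 + 723 = 5291, q_5 = 2*139 + 44 = 322.
Check: 5291^2 - 270*322^2 = 27994681 - 27994680 = 1, so (x, y) = (5291, 322) solves the equation, and by the theorem it is the least positive solution.

(x, y) = (5291, 322)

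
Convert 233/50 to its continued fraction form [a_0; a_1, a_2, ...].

[4; 1, 1, 1, 16]

Run the Euclidean algorithm on 233 and 50; the successive quotients are the partial quotients a_0, a_1, ... (each step inverts the fractional part left over by the previous one):
  233 = 4*50 + 33, so a_0 = 4.
  50 = 1*33 + 17, so a_1 = 1.
  33 = 1*17 + 16, so a_2 = 1.
  17 = 1*16 + 1, so a_3 = 1.
  16 = 16*1 + 0, so a_4 = 16.
The remainder reaches 0 after 5 divisions, so the expansion has 5 partial quotients, read off in order.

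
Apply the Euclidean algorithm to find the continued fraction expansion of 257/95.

Run the Euclidean algorithm on 257 and 95; the successive quotients are the partial quotients a_0, a_1, ... (each step inverts the fractional part left over by the previous one):
  257 = 2*95 + 67, so a_0 = 2.
  95 = 1*67 + 28, so a_1 = 1.
  67 = 2*28 + 11, so a_2 = 2.
  28 = 2*11 + 6, so a_3 = 2.
  11 = 1*6 + 5, so a_4 = 1.
  6 = 1*5 + 1, so a_5 = 1.
  5 = 5*1 + 0, so a_6 = 5.
The remainder reaches 0 after 7 divisions, so the expansion has 7 partial quotients, read off in order.

[2; 1, 2, 2, 1, 1, 5]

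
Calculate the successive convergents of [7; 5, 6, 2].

Using the convergent recurrence p_i = a_i*p_{i-1} + p_{i-2}, q_i = a_i*q_{i-1} + q_{i-2} with p_{-2}=0, p_{-1}=1, q_{-2}=1, q_{-1}=0:
  i=0: a_0=7, p_0 = 7*1 + 0 = 7, q_0 = 7*0 + 1 = 1.
  i=1: a_1=5, p_1 = 5*7 + 1 = 36, q_1 = 5*1 + 0 = 5.
  i=2: a_2=6, p_2 = 6*36 + 7 = 223, q_2 = 6*5 + 1 = 31.
  i=3: a_3=2, p_3 = 2*223 + 36 = 482, q_3 = 2*31 + 5 = 67.

7/1, 36/5, 223/31, 482/67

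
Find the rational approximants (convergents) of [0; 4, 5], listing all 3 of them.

0/1, 1/4, 5/21

Using the convergent recurrence p_i = a_i*p_{i-1} + p_{i-2}, q_i = a_i*q_{i-1} + q_{i-2} with p_{-2}=0, p_{-1}=1, q_{-2}=1, q_{-1}=0:
  i=0: a_0=0, p_0 = 0*1 + 0 = 0, q_0 = 0*0 + 1 = 1.
  i=1: a_1=4, p_1 = 4*0 + 1 = 1, q_1 = 4*1 + 0 = 4.
  i=2: a_2=5, p_2 = 5*1 + 0 = 5, q_2 = 5*4 + 1 = 21.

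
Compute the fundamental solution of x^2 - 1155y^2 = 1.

First expand sqrt(1155) as a continued fraction. With x_i = (sqrt(1155) + m_i)/d_i and (m_0, d_0) = (0, 1): a_0 = floor(sqrt(1155)) = 33, since 33^2 = 1089 <= 1155 < 1156 = 34^2.
Iterate m_{i+1} = d_i*a_i - m_i, d_{i+1} = (1155 - m_{i+1}^2)/d_i, a_{i+1} = floor((a_0 + m_{i+1})/d_{i+1}):
  m_1 = 1*33 - 0 = 33, d_1 = (1155 - 33^2)/1 = 66/1 = 66, a_1 = floor((33 + 33)/66) = 1.
  m_2 = 66*1 - 33 = 33, d_2 = (1155 - 33^2)/66 = 66/66 = 1, a_2 = floor((33 + 33)/1) = 66.
  m_3 = 1*66 - 33 = 33, d_3 = (1155 - 33^2)/1 = 66/1 = 66: (m_3, d_3) = (m_1, d_1) = (33, 66), so from here the quotients repeat a_1, a_2; the period length is 2.
So sqrt(1155) = [33; (1, 66)] with period length k = 2.
k is even, so the fundamental solution of x^2 - 1155y^2 = 1 is (p_{k-1}, q_{k-1}) = (p_1, q_1); compute convergents through index 1.
Convergents (p_i = a_i*p_{i-1} + p_{i-2}, q_i = a_i*q_{i-1} + q_{i-2} with p_{-2}=0, p_{-1}=1, q_{-2}=1, q_{-1}=0):
  i=0: a_0=33, p_0 = 33*1 + 0 = 33, q_0 = 33*0 + 1 = 1.
  i=1: a_1=1, p_1 = 1*33 + 1 = 34, q_1 = 1*1 + 0 = 1.
Check: 34^2 - 1155*1^2 = 1156 - 1155 = 1, so (x, y) = (34, 1) solves the equation, and by the theorem it is the least positive solution.

(x, y) = (34, 1)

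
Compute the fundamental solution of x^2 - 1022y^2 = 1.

(x, y) = (1023, 32)

First expand sqrt(1022) as a continued fraction. With x_i = (sqrt(1022) + m_i)/d_i and (m_0, d_0) = (0, 1): a_0 = floor(sqrt(1022)) = 31, since 31^2 = 961 <= 1022 < 1024 = 32^2.
Iterate m_{i+1} = d_i*a_i - m_i, d_{i+1} = (1022 - m_{i+1}^2)/d_i, a_{i+1} = floor((a_0 + m_{i+1})/d_{i+1}):
  m_1 = 1*31 - 0 = 31, d_1 = (1022 - 31^2)/1 = 61/1 = 61, a_1 = floor((31 + 31)/61) = 1.
  m_2 = 61*1 - 31 = 30, d_2 = (1022 - 30^2)/61 = 122/61 = 2, a_2 = floor((31 + 30)/2) = 30.
  m_3 = 2*30 - 30 = 30, d_3 = (1022 - 30^2)/2 = 122/2 = 61, a_3 = floor((31 + 30)/61) = 1.
  m_4 = 61*1 - 30 = 31, d_4 = (1022 - 31^2)/61 = 61/61 = 1, a_4 = floor((31 + 31)/1) = 62.
  m_5 = 1*62 - 31 = 31, d_5 = (1022 - 31^2)/1 = 61/1 = 61: (m_5, d_5) = (m_1, d_1) = (31, 61), so from here the quotients repeat a_1, ..., a_4; the period length is 4.
So sqrt(1022) = [31; (1, 30, 1, 62)] with period length k = 4.
k is even, so the fundamental solution of x^2 - 1022y^2 = 1 is (p_{k-1}, q_{k-1}) = (p_3, q_3); compute convergents through index 3.
Convergents (p_i = a_i*p_{i-1} + p_{i-2}, q_i = a_i*q_{i-1} + q_{i-2} with p_{-2}=0, p_{-1}=1, q_{-2}=1, q_{-1}=0):
  i=0: a_0=31, p_0 = 31*1 + 0 = 31, q_0 = 31*0 + 1 = 1.
  i=1: a_1=1, p_1 = 1*31 + 1 = 32, q_1 = 1*1 + 0 = 1.
  i=2: a_2=30, p_2 = 30*32 + 31 = 991, q_2 = 30*1 + 1 = 31.
  i=3: a_3=1, p_3 = 1*991 + 32 = 1023, q_3 = 1*31 + 1 = 32.
Check: 1023^2 - 1022*32^2 = 1046529 - 1046528 = 1, so (x, y) = (1023, 32) solves the equation, and by the theorem it is the least positive solution.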